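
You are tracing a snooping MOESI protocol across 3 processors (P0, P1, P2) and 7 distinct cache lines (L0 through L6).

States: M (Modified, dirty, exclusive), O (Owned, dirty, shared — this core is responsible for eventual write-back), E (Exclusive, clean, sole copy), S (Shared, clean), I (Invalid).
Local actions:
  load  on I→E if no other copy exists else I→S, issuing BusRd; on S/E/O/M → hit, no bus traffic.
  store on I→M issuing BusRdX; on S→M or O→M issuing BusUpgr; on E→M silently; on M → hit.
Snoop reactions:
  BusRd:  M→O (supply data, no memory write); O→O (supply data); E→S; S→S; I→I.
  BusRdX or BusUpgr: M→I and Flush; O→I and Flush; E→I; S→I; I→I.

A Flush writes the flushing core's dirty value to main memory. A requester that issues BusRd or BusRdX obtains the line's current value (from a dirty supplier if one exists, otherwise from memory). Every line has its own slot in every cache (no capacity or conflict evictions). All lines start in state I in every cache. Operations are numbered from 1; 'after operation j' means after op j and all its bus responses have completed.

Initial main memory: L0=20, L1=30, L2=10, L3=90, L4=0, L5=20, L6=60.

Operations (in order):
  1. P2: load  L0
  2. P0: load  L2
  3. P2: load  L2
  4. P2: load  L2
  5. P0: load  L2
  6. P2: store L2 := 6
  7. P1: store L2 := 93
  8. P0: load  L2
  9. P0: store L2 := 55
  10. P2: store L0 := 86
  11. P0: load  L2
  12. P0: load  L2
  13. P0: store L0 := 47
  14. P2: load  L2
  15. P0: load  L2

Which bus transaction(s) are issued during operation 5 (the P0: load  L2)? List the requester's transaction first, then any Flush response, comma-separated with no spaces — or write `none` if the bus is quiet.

bus = none

[1] P2: load  L0 | P0:I, P1:I, P2:E(20) | bus: BusRd
[2] P0: load  L2 | P0:E(10), P1:I, P2:I | bus: BusRd
[3] P2: load  L2 | P0:S(10), P1:I, P2:S(10) | bus: BusRd
[4] P2: load  L2 | P0:S(10), P1:I, P2:S(10) | bus: none
[5] P0: load  L2 | P0:S(10), P1:I, P2:S(10) | bus: none
[6] P2: store L2 := 6 | P0:I, P1:I, P2:M(6) | bus: BusUpgr
[7] P1: store L2 := 93 | P0:I, P1:M(93), P2:I | bus: BusRdX,Flush
[8] P0: load  L2 | P0:S(93), P1:O(93), P2:I | bus: BusRd
[9] P0: store L2 := 55 | P0:M(55), P1:I, P2:I | bus: BusUpgr,Flush
[10] P2: store L0 := 86 | P0:I, P1:I, P2:M(86) | bus: none
[11] P0: load  L2 | P0:M(55), P1:I, P2:I | bus: none
[12] P0: load  L2 | P0:M(55), P1:I, P2:I | bus: none
[13] P0: store L0 := 47 | P0:M(47), P1:I, P2:I | bus: BusRdX,Flush
[14] P2: load  L2 | P0:O(55), P1:I, P2:S(55) | bus: BusRd
[15] P0: load  L2 | P0:O(55), P1:I, P2:S(55) | bus: none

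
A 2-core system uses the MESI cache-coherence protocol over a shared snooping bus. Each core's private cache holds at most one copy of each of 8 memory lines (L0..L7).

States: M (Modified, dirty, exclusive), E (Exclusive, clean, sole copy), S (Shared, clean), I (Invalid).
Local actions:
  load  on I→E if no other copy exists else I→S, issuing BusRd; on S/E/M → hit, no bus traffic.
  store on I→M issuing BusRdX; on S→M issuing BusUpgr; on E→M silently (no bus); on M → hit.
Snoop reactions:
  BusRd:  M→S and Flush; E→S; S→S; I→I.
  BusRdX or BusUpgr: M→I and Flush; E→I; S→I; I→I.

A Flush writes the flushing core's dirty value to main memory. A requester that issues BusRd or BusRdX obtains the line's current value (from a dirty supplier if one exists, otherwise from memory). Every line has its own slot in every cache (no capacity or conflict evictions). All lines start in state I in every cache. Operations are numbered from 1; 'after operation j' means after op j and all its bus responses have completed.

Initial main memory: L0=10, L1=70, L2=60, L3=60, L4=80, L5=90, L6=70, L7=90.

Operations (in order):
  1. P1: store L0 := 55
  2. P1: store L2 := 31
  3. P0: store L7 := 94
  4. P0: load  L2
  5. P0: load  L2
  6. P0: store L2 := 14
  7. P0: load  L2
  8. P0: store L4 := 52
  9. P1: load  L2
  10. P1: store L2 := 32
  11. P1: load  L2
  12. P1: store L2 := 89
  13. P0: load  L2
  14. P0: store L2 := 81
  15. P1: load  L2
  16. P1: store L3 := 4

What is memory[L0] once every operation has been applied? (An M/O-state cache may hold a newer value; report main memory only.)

step 1: P1: store L0 := 55  ⟶  IM  (L0)  txn=BusRdX  M[L0]=10
step 2: P1: store L2 := 31  ⟶  IM  (L2)  txn=BusRdX  M[L2]=60
step 3: P0: store L7 := 94  ⟶  MI  (L7)  txn=BusRdX  M[L7]=90
step 4: P0: load  L2  ⟶  SS  (L2)  txn=BusRd+Flush  M[L2]=31
step 5: P0: load  L2  ⟶  SS  (L2)  txn=∅  M[L2]=31
step 6: P0: store L2 := 14  ⟶  MI  (L2)  txn=BusUpgr  M[L2]=31
step 7: P0: load  L2  ⟶  MI  (L2)  txn=∅  M[L2]=31
step 8: P0: store L4 := 52  ⟶  MI  (L4)  txn=BusRdX  M[L4]=80
step 9: P1: load  L2  ⟶  SS  (L2)  txn=BusRd+Flush  M[L2]=14
step 10: P1: store L2 := 32  ⟶  IM  (L2)  txn=BusUpgr  M[L2]=14
step 11: P1: load  L2  ⟶  IM  (L2)  txn=∅  M[L2]=14
step 12: P1: store L2 := 89  ⟶  IM  (L2)  txn=∅  M[L2]=14
step 13: P0: load  L2  ⟶  SS  (L2)  txn=BusRd+Flush  M[L2]=89
step 14: P0: store L2 := 81  ⟶  MI  (L2)  txn=BusUpgr  M[L2]=89
step 15: P1: load  L2  ⟶  SS  (L2)  txn=BusRd+Flush  M[L2]=81
step 16: P1: store L3 := 4  ⟶  IM  (L3)  txn=BusRdX  M[L3]=60

memory[L0] = 10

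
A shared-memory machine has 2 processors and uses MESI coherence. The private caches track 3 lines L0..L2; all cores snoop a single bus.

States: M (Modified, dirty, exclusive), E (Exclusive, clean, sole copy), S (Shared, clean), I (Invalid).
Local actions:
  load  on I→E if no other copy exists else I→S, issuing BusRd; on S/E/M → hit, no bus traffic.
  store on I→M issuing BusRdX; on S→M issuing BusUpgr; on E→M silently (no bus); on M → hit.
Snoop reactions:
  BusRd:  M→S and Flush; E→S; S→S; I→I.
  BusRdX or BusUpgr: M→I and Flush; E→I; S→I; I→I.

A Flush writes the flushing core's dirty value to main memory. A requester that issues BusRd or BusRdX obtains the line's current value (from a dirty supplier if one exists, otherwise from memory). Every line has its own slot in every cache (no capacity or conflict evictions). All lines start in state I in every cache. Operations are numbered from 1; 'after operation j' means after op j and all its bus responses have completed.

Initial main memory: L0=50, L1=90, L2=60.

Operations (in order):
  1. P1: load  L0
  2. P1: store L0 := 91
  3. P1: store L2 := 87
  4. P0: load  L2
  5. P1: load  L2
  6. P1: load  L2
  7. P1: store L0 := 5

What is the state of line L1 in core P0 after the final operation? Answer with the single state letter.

state = I

step 1: P1: load  L0  ⟶  IE  (L0)  txn=BusRd  M[L0]=50
step 2: P1: store L0 := 91  ⟶  IM  (L0)  txn=∅  M[L0]=50
step 3: P1: store L2 := 87  ⟶  IM  (L2)  txn=BusRdX  M[L2]=60
step 4: P0: load  L2  ⟶  SS  (L2)  txn=BusRd+Flush  M[L2]=87
step 5: P1: load  L2  ⟶  SS  (L2)  txn=∅  M[L2]=87
step 6: P1: load  L2  ⟶  SS  (L2)  txn=∅  M[L2]=87
step 7: P1: store L0 := 5  ⟶  IM  (L0)  txn=∅  M[L0]=50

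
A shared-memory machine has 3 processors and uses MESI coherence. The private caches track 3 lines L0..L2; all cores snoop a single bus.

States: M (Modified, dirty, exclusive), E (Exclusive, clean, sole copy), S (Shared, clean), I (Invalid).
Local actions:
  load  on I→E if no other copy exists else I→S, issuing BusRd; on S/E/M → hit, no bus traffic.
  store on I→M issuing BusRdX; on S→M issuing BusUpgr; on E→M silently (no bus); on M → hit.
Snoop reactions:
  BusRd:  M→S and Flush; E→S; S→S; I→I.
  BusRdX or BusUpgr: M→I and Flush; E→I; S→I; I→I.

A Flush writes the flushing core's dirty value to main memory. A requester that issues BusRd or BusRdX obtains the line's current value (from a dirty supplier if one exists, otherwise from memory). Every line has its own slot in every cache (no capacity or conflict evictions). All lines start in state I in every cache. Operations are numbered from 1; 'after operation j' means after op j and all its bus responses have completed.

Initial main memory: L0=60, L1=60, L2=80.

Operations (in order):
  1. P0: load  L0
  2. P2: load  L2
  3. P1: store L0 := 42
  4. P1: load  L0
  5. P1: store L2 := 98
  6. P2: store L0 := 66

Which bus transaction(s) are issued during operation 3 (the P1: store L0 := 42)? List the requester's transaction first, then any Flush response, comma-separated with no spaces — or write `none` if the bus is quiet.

bus = BusRdX

[1] P0: load  L0 | P0:E(60), P1:I, P2:I | bus: BusRd
[2] P2: load  L2 | P0:I, P1:I, P2:E(80) | bus: BusRd
[3] P1: store L0 := 42 | P0:I, P1:M(42), P2:I | bus: BusRdX
[4] P1: load  L0 | P0:I, P1:M(42), P2:I | bus: none
[5] P1: store L2 := 98 | P0:I, P1:M(98), P2:I | bus: BusRdX
[6] P2: store L0 := 66 | P0:I, P1:I, P2:M(66) | bus: BusRdX,Flush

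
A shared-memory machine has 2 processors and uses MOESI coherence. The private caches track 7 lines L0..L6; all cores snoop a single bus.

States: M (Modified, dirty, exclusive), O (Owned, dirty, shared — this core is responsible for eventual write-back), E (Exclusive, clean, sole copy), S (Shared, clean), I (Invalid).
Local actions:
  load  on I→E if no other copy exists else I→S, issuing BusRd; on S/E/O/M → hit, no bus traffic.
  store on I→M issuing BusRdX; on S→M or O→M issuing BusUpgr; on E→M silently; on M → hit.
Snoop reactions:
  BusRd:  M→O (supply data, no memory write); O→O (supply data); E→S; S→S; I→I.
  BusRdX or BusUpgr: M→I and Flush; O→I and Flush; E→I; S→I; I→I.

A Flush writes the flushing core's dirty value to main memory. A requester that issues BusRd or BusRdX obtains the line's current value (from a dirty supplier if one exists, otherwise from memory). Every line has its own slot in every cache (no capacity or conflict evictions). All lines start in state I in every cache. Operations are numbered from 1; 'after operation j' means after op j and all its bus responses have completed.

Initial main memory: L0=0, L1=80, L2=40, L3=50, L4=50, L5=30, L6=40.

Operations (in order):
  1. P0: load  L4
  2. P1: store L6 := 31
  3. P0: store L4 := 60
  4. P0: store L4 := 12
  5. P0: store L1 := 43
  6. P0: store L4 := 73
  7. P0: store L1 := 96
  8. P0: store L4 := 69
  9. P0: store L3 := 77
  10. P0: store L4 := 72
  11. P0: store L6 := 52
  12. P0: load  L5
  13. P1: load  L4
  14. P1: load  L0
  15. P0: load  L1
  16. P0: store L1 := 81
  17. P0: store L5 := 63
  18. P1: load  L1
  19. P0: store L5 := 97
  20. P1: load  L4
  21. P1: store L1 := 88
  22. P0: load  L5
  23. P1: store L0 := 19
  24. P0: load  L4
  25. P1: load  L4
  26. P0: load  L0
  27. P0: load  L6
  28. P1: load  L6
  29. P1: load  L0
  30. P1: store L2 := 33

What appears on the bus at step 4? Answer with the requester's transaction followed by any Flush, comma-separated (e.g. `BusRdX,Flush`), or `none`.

bus = none

[1] P0: load  L4 | P0:E(50), P1:I | bus: BusRd
[2] P1: store L6 := 31 | P0:I, P1:M(31) | bus: BusRdX
[3] P0: store L4 := 60 | P0:M(60), P1:I | bus: none
[4] P0: store L4 := 12 | P0:M(12), P1:I | bus: none
[5] P0: store L1 := 43 | P0:M(43), P1:I | bus: BusRdX
[6] P0: store L4 := 73 | P0:M(73), P1:I | bus: none
[7] P0: store L1 := 96 | P0:M(96), P1:I | bus: none
[8] P0: store L4 := 69 | P0:M(69), P1:I | bus: none
[9] P0: store L3 := 77 | P0:M(77), P1:I | bus: BusRdX
[10] P0: store L4 := 72 | P0:M(72), P1:I | bus: none
[11] P0: store L6 := 52 | P0:M(52), P1:I | bus: BusRdX,Flush
[12] P0: load  L5 | P0:E(30), P1:I | bus: BusRd
[13] P1: load  L4 | P0:O(72), P1:S(72) | bus: BusRd
[14] P1: load  L0 | P0:I, P1:E(0) | bus: BusRd
[15] P0: load  L1 | P0:M(96), P1:I | bus: none
[16] P0: store L1 := 81 | P0:M(81), P1:I | bus: none
[17] P0: store L5 := 63 | P0:M(63), P1:I | bus: none
[18] P1: load  L1 | P0:O(81), P1:S(81) | bus: BusRd
[19] P0: store L5 := 97 | P0:M(97), P1:I | bus: none
[20] P1: load  L4 | P0:O(72), P1:S(72) | bus: none
[21] P1: store L1 := 88 | P0:I, P1:M(88) | bus: BusUpgr,Flush
[22] P0: load  L5 | P0:M(97), P1:I | bus: none
[23] P1: store L0 := 19 | P0:I, P1:M(19) | bus: none
[24] P0: load  L4 | P0:O(72), P1:S(72) | bus: none
[25] P1: load  L4 | P0:O(72), P1:S(72) | bus: none
[26] P0: load  L0 | P0:S(19), P1:O(19) | bus: BusRd
[27] P0: load  L6 | P0:M(52), P1:I | bus: none
[28] P1: load  L6 | P0:O(52), P1:S(52) | bus: BusRd
[29] P1: load  L0 | P0:S(19), P1:O(19) | bus: none
[30] P1: store L2 := 33 | P0:I, P1:M(33) | bus: BusRdX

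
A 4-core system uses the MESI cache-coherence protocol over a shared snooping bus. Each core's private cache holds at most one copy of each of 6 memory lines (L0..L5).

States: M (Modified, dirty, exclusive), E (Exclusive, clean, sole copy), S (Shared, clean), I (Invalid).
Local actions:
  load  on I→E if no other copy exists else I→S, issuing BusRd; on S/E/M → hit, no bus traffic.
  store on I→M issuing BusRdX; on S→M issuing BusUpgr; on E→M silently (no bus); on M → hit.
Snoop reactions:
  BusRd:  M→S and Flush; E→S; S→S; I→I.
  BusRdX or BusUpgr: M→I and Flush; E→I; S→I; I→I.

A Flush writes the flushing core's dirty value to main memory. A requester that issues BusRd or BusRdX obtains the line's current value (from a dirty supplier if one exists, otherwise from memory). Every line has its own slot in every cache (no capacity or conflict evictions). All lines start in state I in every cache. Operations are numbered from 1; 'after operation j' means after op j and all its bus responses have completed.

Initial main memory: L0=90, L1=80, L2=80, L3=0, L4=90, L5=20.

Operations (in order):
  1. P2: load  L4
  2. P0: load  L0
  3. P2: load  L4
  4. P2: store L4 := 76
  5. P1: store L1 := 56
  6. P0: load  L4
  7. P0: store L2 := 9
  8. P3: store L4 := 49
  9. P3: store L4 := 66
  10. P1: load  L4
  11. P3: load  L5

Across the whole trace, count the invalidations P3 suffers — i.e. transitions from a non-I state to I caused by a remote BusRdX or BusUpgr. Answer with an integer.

[1] P2: load  L4 | P0:I, P1:I, P2:E(90), P3:I | bus: BusRd
[2] P0: load  L0 | P0:E(90), P1:I, P2:I, P3:I | bus: BusRd
[3] P2: load  L4 | P0:I, P1:I, P2:E(90), P3:I | bus: none
[4] P2: store L4 := 76 | P0:I, P1:I, P2:M(76), P3:I | bus: none
[5] P1: store L1 := 56 | P0:I, P1:M(56), P2:I, P3:I | bus: BusRdX
[6] P0: load  L4 | P0:S(76), P1:I, P2:S(76), P3:I | bus: BusRd,Flush
[7] P0: store L2 := 9 | P0:M(9), P1:I, P2:I, P3:I | bus: BusRdX
[8] P3: store L4 := 49 | P0:I, P1:I, P2:I, P3:M(49) | bus: BusRdX
[9] P3: store L4 := 66 | P0:I, P1:I, P2:I, P3:M(66) | bus: none
[10] P1: load  L4 | P0:I, P1:S(66), P2:I, P3:S(66) | bus: BusRd,Flush
[11] P3: load  L5 | P0:I, P1:I, P2:I, P3:E(20) | bus: BusRd

invalidations = 0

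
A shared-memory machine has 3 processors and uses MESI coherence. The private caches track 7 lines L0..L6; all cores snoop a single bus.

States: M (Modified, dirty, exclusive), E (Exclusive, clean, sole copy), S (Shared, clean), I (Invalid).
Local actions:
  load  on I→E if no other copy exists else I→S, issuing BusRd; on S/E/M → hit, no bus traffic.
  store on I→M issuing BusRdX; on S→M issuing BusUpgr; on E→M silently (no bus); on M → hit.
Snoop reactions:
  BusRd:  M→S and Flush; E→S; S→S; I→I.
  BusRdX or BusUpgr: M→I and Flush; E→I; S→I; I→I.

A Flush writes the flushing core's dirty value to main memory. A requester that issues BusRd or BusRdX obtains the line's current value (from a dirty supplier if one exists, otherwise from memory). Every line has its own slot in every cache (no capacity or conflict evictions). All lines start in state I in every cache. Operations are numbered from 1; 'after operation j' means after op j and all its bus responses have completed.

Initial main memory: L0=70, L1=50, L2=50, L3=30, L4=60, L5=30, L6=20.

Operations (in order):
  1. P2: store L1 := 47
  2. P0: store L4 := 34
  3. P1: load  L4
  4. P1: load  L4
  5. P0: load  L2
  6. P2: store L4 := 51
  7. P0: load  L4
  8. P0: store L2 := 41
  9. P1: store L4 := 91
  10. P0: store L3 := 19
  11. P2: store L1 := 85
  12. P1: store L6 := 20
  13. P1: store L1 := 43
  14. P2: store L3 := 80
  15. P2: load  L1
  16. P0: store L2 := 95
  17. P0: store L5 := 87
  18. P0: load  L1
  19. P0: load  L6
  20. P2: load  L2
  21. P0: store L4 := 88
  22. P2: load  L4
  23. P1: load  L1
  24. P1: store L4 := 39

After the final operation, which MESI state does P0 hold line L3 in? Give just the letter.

state = I

1. P2: store L1 := 47  bus=[BusRdX]  L1: P0=I P1=I P2=M  mem[L1]=50
2. P0: store L4 := 34  bus=[BusRdX]  L4: P0=M P1=I P2=I  mem[L4]=60
3. P1: load  L4  bus=[BusRd,Flush]  L4: P0=S P1=S P2=I  mem[L4]=34
4. P1: load  L4  bus=[-]  L4: P0=S P1=S P2=I  mem[L4]=34
5. P0: load  L2  bus=[BusRd]  L2: P0=E P1=I P2=I  mem[L2]=50
6. P2: store L4 := 51  bus=[BusRdX]  L4: P0=I P1=I P2=M  mem[L4]=34
7. P0: load  L4  bus=[BusRd,Flush]  L4: P0=S P1=I P2=S  mem[L4]=51
8. P0: store L2 := 41  bus=[-]  L2: P0=M P1=I P2=I  mem[L2]=50
9. P1: store L4 := 91  bus=[BusRdX]  L4: P0=I P1=M P2=I  mem[L4]=51
10. P0: store L3 := 19  bus=[BusRdX]  L3: P0=M P1=I P2=I  mem[L3]=30
11. P2: store L1 := 85  bus=[-]  L1: P0=I P1=I P2=M  mem[L1]=50
12. P1: store L6 := 20  bus=[BusRdX]  L6: P0=I P1=M P2=I  mem[L6]=20
13. P1: store L1 := 43  bus=[BusRdX,Flush]  L1: P0=I P1=M P2=I  mem[L1]=85
14. P2: store L3 := 80  bus=[BusRdX,Flush]  L3: P0=I P1=I P2=M  mem[L3]=19
15. P2: load  L1  bus=[BusRd,Flush]  L1: P0=I P1=S P2=S  mem[L1]=43
16. P0: store L2 := 95  bus=[-]  L2: P0=M P1=I P2=I  mem[L2]=50
17. P0: store L5 := 87  bus=[BusRdX]  L5: P0=M P1=I P2=I  mem[L5]=30
18. P0: load  L1  bus=[BusRd]  L1: P0=S P1=S P2=S  mem[L1]=43
19. P0: load  L6  bus=[BusRd,Flush]  L6: P0=S P1=S P2=I  mem[L6]=20
20. P2: load  L2  bus=[BusRd,Flush]  L2: P0=S P1=I P2=S  mem[L2]=95
21. P0: store L4 := 88  bus=[BusRdX,Flush]  L4: P0=M P1=I P2=I  mem[L4]=91
22. P2: load  L4  bus=[BusRd,Flush]  L4: P0=S P1=I P2=S  mem[L4]=88
23. P1: load  L1  bus=[-]  L1: P0=S P1=S P2=S  mem[L1]=43
24. P1: store L4 := 39  bus=[BusRdX]  L4: P0=I P1=M P2=I  mem[L4]=88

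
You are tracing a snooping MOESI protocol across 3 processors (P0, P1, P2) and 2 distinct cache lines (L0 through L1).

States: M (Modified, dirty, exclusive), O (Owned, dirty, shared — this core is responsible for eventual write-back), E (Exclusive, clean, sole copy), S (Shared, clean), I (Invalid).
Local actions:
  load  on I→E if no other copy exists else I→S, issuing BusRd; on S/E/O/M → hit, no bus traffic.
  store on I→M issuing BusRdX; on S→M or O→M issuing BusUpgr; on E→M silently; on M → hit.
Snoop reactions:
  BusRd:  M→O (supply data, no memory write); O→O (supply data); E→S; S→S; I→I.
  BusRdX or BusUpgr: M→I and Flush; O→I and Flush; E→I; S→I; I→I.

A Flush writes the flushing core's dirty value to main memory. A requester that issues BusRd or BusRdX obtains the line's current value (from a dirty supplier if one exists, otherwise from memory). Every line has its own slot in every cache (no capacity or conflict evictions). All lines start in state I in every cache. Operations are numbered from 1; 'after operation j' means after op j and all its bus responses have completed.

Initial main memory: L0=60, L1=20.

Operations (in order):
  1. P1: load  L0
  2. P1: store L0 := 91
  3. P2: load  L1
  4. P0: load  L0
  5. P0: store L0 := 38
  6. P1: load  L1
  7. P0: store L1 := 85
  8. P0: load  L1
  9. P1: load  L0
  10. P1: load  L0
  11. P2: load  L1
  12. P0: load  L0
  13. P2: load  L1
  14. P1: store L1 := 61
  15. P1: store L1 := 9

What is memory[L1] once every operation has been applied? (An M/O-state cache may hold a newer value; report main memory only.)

  op1 P1: load  L0 → I/E/I on L0; bus BusRd; mem=60
  op2 P1: store L0 := 91 → I/M/I on L0; bus (none); mem=60
  op3 P2: load  L1 → I/I/E on L1; bus BusRd; mem=20
  op4 P0: load  L0 → S/O/I on L0; bus BusRd; mem=60
  op5 P0: store L0 := 38 → M/I/I on L0; bus BusUpgr Flush; mem=91
  op6 P1: load  L1 → I/S/S on L1; bus BusRd; mem=20
  op7 P0: store L1 := 85 → M/I/I on L1; bus BusRdX; mem=20
  op8 P0: load  L1 → M/I/I on L1; bus (none); mem=20
  op9 P1: load  L0 → O/S/I on L0; bus BusRd; mem=91
  op10 P1: load  L0 → O/S/I on L0; bus (none); mem=91
  op11 P2: load  L1 → O/I/S on L1; bus BusRd; mem=20
  op12 P0: load  L0 → O/S/I on L0; bus (none); mem=91
  op13 P2: load  L1 → O/I/S on L1; bus (none); mem=20
  op14 P1: store L1 := 61 → I/M/I on L1; bus BusRdX Flush; mem=85
  op15 P1: store L1 := 9 → I/M/I on L1; bus (none); mem=85

memory[L1] = 85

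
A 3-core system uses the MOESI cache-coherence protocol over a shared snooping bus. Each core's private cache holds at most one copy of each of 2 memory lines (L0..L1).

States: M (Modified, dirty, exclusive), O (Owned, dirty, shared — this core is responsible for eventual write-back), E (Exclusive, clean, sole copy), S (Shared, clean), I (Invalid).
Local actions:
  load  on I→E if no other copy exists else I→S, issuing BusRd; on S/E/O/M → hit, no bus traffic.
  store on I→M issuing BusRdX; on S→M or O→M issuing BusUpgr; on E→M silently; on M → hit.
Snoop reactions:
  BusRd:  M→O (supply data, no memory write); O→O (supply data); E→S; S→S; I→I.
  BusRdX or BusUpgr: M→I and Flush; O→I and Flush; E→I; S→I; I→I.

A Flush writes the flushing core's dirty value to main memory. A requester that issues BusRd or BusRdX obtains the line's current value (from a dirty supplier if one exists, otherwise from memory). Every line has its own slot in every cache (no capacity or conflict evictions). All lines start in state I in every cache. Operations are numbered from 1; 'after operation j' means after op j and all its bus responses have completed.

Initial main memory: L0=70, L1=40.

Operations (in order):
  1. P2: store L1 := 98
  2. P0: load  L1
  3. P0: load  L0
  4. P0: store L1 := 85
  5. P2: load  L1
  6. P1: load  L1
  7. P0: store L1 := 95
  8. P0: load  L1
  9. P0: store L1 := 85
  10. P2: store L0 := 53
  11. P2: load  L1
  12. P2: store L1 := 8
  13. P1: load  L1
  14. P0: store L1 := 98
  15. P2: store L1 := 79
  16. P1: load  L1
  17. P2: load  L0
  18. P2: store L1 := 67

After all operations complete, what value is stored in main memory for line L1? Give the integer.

memory[L1] = 98

step 1: P2: store L1 := 98  ⟶  IIM  (L1)  txn=BusRdX  M[L1]=40
step 2: P0: load  L1  ⟶  SIO  (L1)  txn=BusRd  M[L1]=40
step 3: P0: load  L0  ⟶  EII  (L0)  txn=BusRd  M[L0]=70
step 4: P0: store L1 := 85  ⟶  MII  (L1)  txn=BusUpgr+Flush  M[L1]=98
step 5: P2: load  L1  ⟶  OIS  (L1)  txn=BusRd  M[L1]=98
step 6: P1: load  L1  ⟶  OSS  (L1)  txn=BusRd  M[L1]=98
step 7: P0: store L1 := 95  ⟶  MII  (L1)  txn=BusUpgr  M[L1]=98
step 8: P0: load  L1  ⟶  MII  (L1)  txn=∅  M[L1]=98
step 9: P0: store L1 := 85  ⟶  MII  (L1)  txn=∅  M[L1]=98
step 10: P2: store L0 := 53  ⟶  IIM  (L0)  txn=BusRdX  M[L0]=70
step 11: P2: load  L1  ⟶  OIS  (L1)  txn=BusRd  M[L1]=98
step 12: P2: store L1 := 8  ⟶  IIM  (L1)  txn=BusUpgr+Flush  M[L1]=85
step 13: P1: load  L1  ⟶  ISO  (L1)  txn=BusRd  M[L1]=85
step 14: P0: store L1 := 98  ⟶  MII  (L1)  txn=BusRdX+Flush  M[L1]=8
step 15: P2: store L1 := 79  ⟶  IIM  (L1)  txn=BusRdX+Flush  M[L1]=98
step 16: P1: load  L1  ⟶  ISO  (L1)  txn=BusRd  M[L1]=98
step 17: P2: load  L0  ⟶  IIM  (L0)  txn=∅  M[L0]=70
step 18: P2: store L1 := 67  ⟶  IIM  (L1)  txn=BusUpgr  M[L1]=98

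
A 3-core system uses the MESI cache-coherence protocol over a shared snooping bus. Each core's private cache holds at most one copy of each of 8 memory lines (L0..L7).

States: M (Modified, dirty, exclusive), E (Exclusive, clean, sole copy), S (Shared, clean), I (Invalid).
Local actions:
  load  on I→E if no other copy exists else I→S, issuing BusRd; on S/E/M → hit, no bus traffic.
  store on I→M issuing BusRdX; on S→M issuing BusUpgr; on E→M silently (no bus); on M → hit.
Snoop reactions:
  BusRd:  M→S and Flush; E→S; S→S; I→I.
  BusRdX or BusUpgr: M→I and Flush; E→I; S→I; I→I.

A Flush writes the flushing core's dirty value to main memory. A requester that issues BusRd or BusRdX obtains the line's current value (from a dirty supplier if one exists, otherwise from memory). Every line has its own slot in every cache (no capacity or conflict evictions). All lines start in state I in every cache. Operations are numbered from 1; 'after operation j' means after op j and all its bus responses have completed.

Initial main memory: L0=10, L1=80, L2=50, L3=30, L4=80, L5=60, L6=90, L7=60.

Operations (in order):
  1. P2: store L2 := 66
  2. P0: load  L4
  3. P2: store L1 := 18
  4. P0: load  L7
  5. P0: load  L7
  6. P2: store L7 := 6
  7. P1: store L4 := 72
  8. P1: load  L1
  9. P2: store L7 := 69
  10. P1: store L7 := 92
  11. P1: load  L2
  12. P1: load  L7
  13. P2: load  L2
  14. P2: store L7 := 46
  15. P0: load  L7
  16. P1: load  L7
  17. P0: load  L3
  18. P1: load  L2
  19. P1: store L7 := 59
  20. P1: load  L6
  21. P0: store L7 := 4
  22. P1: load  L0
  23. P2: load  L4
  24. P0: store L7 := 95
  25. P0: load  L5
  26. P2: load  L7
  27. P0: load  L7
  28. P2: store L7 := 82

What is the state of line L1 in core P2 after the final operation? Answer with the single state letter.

step 1: P2: store L2 := 66  ⟶  IIM  (L2)  txn=BusRdX  M[L2]=50
step 2: P0: load  L4  ⟶  EII  (L4)  txn=BusRd  M[L4]=80
step 3: P2: store L1 := 18  ⟶  IIM  (L1)  txn=BusRdX  M[L1]=80
step 4: P0: load  L7  ⟶  EII  (L7)  txn=BusRd  M[L7]=60
step 5: P0: load  L7  ⟶  EII  (L7)  txn=∅  M[L7]=60
step 6: P2: store L7 := 6  ⟶  IIM  (L7)  txn=BusRdX  M[L7]=60
step 7: P1: store L4 := 72  ⟶  IMI  (L4)  txn=BusRdX  M[L4]=80
step 8: P1: load  L1  ⟶  ISS  (L1)  txn=BusRd+Flush  M[L1]=18
step 9: P2: store L7 := 69  ⟶  IIM  (L7)  txn=∅  M[L7]=60
step 10: P1: store L7 := 92  ⟶  IMI  (L7)  txn=BusRdX+Flush  M[L7]=69
step 11: P1: load  L2  ⟶  ISS  (L2)  txn=BusRd+Flush  M[L2]=66
step 12: P1: load  L7  ⟶  IMI  (L7)  txn=∅  M[L7]=69
step 13: P2: load  L2  ⟶  ISS  (L2)  txn=∅  M[L2]=66
step 14: P2: store L7 := 46  ⟶  IIM  (L7)  txn=BusRdX+Flush  M[L7]=92
step 15: P0: load  L7  ⟶  SIS  (L7)  txn=BusRd+Flush  M[L7]=46
step 16: P1: load  L7  ⟶  SSS  (L7)  txn=BusRd  M[L7]=46
step 17: P0: load  L3  ⟶  EII  (L3)  txn=BusRd  M[L3]=30
step 18: P1: load  L2  ⟶  ISS  (L2)  txn=∅  M[L2]=66
step 19: P1: store L7 := 59  ⟶  IMI  (L7)  txn=BusUpgr  M[L7]=46
step 20: P1: load  L6  ⟶  IEI  (L6)  txn=BusRd  M[L6]=90
step 21: P0: store L7 := 4  ⟶  MII  (L7)  txn=BusRdX+Flush  M[L7]=59
step 22: P1: load  L0  ⟶  IEI  (L0)  txn=BusRd  M[L0]=10
step 23: P2: load  L4  ⟶  ISS  (L4)  txn=BusRd+Flush  M[L4]=72
step 24: P0: store L7 := 95  ⟶  MII  (L7)  txn=∅  M[L7]=59
step 25: P0: load  L5  ⟶  EII  (L5)  txn=BusRd  M[L5]=60
step 26: P2: load  L7  ⟶  SIS  (L7)  txn=BusRd+Flush  M[L7]=95
step 27: P0: load  L7  ⟶  SIS  (L7)  txn=∅  M[L7]=95
step 28: P2: store L7 := 82  ⟶  IIM  (L7)  txn=BusUpgr  M[L7]=95

state = S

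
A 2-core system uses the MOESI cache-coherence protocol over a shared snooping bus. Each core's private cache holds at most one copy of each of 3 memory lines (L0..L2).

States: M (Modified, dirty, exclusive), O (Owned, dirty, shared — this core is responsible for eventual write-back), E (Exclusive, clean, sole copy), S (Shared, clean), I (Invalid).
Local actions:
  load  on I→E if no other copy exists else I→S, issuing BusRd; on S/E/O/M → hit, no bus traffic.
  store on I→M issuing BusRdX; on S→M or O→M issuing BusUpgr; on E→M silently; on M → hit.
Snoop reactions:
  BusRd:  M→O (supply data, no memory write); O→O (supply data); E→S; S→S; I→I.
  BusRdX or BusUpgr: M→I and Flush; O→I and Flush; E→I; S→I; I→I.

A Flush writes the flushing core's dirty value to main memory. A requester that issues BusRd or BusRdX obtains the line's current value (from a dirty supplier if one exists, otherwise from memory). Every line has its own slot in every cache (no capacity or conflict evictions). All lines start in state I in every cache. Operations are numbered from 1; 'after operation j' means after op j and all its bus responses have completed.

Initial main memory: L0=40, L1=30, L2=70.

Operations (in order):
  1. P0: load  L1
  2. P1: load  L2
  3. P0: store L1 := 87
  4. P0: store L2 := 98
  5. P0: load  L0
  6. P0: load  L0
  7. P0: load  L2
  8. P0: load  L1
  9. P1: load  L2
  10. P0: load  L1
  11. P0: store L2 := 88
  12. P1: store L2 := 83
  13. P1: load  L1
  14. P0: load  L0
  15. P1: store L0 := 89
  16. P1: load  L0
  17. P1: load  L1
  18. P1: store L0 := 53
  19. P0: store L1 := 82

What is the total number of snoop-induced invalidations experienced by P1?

invalidations = 3

[1] P0: load  L1 | P0:E(30), P1:I | bus: BusRd
[2] P1: load  L2 | P0:I, P1:E(70) | bus: BusRd
[3] P0: store L1 := 87 | P0:M(87), P1:I | bus: none
[4] P0: store L2 := 98 | P0:M(98), P1:I | bus: BusRdX
[5] P0: load  L0 | P0:E(40), P1:I | bus: BusRd
[6] P0: load  L0 | P0:E(40), P1:I | bus: none
[7] P0: load  L2 | P0:M(98), P1:I | bus: none
[8] P0: load  L1 | P0:M(87), P1:I | bus: none
[9] P1: load  L2 | P0:O(98), P1:S(98) | bus: BusRd
[10] P0: load  L1 | P0:M(87), P1:I | bus: none
[11] P0: store L2 := 88 | P0:M(88), P1:I | bus: BusUpgr
[12] P1: store L2 := 83 | P0:I, P1:M(83) | bus: BusRdX,Flush
[13] P1: load  L1 | P0:O(87), P1:S(87) | bus: BusRd
[14] P0: load  L0 | P0:E(40), P1:I | bus: none
[15] P1: store L0 := 89 | P0:I, P1:M(89) | bus: BusRdX
[16] P1: load  L0 | P0:I, P1:M(89) | bus: none
[17] P1: load  L1 | P0:O(87), P1:S(87) | bus: none
[18] P1: store L0 := 53 | P0:I, P1:M(53) | bus: none
[19] P0: store L1 := 82 | P0:M(82), P1:I | bus: BusUpgr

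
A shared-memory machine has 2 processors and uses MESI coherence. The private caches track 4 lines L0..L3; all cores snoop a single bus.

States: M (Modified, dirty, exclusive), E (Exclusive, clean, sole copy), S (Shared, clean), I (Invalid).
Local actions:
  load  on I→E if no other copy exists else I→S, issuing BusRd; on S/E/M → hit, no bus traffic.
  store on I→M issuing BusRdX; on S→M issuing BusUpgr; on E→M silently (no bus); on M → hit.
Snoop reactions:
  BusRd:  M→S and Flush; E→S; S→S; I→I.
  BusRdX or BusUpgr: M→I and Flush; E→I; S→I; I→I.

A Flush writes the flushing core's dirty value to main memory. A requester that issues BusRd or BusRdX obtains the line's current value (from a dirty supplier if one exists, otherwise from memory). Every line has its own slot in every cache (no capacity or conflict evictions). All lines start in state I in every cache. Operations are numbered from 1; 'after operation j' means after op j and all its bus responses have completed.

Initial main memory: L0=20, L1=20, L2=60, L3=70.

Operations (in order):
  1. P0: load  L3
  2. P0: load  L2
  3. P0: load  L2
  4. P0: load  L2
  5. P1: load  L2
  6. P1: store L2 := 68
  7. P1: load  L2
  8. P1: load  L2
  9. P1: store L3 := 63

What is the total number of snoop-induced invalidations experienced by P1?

  op1 P0: load  L3 → E/I on L3; bus BusRd; mem=70
  op2 P0: load  L2 → E/I on L2; bus BusRd; mem=60
  op3 P0: load  L2 → E/I on L2; bus (none); mem=60
  op4 P0: load  L2 → E/I on L2; bus (none); mem=60
  op5 P1: load  L2 → S/S on L2; bus BusRd; mem=60
  op6 P1: store L2 := 68 → I/M on L2; bus BusUpgr; mem=60
  op7 P1: load  L2 → I/M on L2; bus (none); mem=60
  op8 P1: load  L2 → I/M on L2; bus (none); mem=60
  op9 P1: store L3 := 63 → I/M on L3; bus BusRdX; mem=70

invalidations = 0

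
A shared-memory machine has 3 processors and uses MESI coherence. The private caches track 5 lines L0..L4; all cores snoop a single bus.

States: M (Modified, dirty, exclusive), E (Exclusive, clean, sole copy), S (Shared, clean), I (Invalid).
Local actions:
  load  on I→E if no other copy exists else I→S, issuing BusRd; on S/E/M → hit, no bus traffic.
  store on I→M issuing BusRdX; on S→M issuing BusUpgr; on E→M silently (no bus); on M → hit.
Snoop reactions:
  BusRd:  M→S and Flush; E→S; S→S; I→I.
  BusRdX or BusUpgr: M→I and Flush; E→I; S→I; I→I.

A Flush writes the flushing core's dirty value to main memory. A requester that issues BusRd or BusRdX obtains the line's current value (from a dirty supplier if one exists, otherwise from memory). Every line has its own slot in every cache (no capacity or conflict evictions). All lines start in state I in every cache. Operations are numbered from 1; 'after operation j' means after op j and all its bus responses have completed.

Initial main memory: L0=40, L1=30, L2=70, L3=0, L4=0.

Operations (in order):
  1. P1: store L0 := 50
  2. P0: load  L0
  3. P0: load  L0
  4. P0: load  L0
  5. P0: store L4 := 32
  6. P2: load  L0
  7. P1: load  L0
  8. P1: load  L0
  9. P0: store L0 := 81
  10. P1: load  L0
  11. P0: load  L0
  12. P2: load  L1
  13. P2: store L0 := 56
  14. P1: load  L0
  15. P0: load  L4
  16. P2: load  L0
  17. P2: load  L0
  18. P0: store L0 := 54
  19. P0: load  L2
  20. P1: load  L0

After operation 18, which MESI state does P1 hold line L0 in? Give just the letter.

state = I

  op1 P1: store L0 := 50 → I/M/I on L0; bus BusRdX; mem=40
  op2 P0: load  L0 → S/S/I on L0; bus BusRd Flush; mem=50
  op3 P0: load  L0 → S/S/I on L0; bus (none); mem=50
  op4 P0: load  L0 → S/S/I on L0; bus (none); mem=50
  op5 P0: store L4 := 32 → M/I/I on L4; bus BusRdX; mem=0
  op6 P2: load  L0 → S/S/S on L0; bus BusRd; mem=50
  op7 P1: load  L0 → S/S/S on L0; bus (none); mem=50
  op8 P1: load  L0 → S/S/S on L0; bus (none); mem=50
  op9 P0: store L0 := 81 → M/I/I on L0; bus BusUpgr; mem=50
  op10 P1: load  L0 → S/S/I on L0; bus BusRd Flush; mem=81
  op11 P0: load  L0 → S/S/I on L0; bus (none); mem=81
  op12 P2: load  L1 → I/I/E on L1; bus BusRd; mem=30
  op13 P2: store L0 := 56 → I/I/M on L0; bus BusRdX; mem=81
  op14 P1: load  L0 → I/S/S on L0; bus BusRd Flush; mem=56
  op15 P0: load  L4 → M/I/I on L4; bus (none); mem=0
  op16 P2: load  L0 → I/S/S on L0; bus (none); mem=56
  op17 P2: load  L0 → I/S/S on L0; bus (none); mem=56
  op18 P0: store L0 := 54 → M/I/I on L0; bus BusRdX; mem=56
  op19 P0: load  L2 → E/I/I on L2; bus BusRd; mem=70
  op20 P1: load  L0 → S/S/I on L0; bus BusRd Flush; mem=54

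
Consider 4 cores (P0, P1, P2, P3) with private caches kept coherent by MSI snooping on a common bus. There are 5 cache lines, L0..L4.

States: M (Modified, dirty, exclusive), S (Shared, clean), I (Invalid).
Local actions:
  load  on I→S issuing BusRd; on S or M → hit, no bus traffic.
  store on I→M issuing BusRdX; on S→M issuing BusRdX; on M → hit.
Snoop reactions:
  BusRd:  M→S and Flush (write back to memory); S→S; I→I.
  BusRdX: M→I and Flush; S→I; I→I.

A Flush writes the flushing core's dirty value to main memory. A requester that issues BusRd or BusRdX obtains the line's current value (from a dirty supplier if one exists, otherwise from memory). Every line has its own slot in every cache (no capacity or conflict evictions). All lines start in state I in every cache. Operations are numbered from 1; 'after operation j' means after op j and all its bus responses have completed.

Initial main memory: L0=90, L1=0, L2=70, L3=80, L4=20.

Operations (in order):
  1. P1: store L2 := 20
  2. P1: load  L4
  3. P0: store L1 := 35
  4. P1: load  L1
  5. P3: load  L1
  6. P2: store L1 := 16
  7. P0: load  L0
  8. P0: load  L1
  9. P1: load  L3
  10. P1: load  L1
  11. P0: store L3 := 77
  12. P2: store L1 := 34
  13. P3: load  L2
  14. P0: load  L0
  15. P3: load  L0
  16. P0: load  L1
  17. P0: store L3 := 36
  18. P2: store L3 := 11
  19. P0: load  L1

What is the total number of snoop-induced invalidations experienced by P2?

[1] P1: store L2 := 20 | P0:I, P1:M(20), P2:I, P3:I | bus: BusRdX
[2] P1: load  L4 | P0:I, P1:S(20), P2:I, P3:I | bus: BusRd
[3] P0: store L1 := 35 | P0:M(35), P1:I, P2:I, P3:I | bus: BusRdX
[4] P1: load  L1 | P0:S(35), P1:S(35), P2:I, P3:I | bus: BusRd,Flush
[5] P3: load  L1 | P0:S(35), P1:S(35), P2:I, P3:S(35) | bus: BusRd
[6] P2: store L1 := 16 | P0:I, P1:I, P2:M(16), P3:I | bus: BusRdX
[7] P0: load  L0 | P0:S(90), P1:I, P2:I, P3:I | bus: BusRd
[8] P0: load  L1 | P0:S(16), P1:I, P2:S(16), P3:I | bus: BusRd,Flush
[9] P1: load  L3 | P0:I, P1:S(80), P2:I, P3:I | bus: BusRd
[10] P1: load  L1 | P0:S(16), P1:S(16), P2:S(16), P3:I | bus: BusRd
[11] P0: store L3 := 77 | P0:M(77), P1:I, P2:I, P3:I | bus: BusRdX
[12] P2: store L1 := 34 | P0:I, P1:I, P2:M(34), P3:I | bus: BusRdX
[13] P3: load  L2 | P0:I, P1:S(20), P2:I, P3:S(20) | bus: BusRd,Flush
[14] P0: load  L0 | P0:S(90), P1:I, P2:I, P3:I | bus: none
[15] P3: load  L0 | P0:S(90), P1:I, P2:I, P3:S(90) | bus: BusRd
[16] P0: load  L1 | P0:S(34), P1:I, P2:S(34), P3:I | bus: BusRd,Flush
[17] P0: store L3 := 36 | P0:M(36), P1:I, P2:I, P3:I | bus: none
[18] P2: store L3 := 11 | P0:I, P1:I, P2:M(11), P3:I | bus: BusRdX,Flush
[19] P0: load  L1 | P0:S(34), P1:I, P2:S(34), P3:I | bus: none

invalidations = 0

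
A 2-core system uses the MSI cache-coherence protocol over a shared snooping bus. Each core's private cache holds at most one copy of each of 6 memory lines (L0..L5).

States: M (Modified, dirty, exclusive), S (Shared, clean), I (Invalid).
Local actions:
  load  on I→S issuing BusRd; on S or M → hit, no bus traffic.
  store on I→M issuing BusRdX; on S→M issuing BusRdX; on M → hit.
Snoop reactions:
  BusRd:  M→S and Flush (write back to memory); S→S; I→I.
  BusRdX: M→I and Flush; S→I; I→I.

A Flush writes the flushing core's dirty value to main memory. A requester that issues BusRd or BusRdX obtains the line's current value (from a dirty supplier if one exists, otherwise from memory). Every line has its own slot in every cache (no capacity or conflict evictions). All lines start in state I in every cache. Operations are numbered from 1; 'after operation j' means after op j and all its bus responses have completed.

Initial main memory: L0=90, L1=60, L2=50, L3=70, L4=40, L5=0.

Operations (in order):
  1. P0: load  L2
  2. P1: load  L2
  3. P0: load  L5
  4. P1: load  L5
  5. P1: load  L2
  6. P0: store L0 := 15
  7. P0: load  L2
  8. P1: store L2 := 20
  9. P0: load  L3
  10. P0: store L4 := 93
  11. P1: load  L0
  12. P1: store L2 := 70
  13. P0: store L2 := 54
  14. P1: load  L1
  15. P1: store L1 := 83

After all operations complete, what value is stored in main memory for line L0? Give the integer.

1. P0: load  L2  bus=[BusRd]  L2: P0=S P1=I  mem[L2]=50
2. P1: load  L2  bus=[BusRd]  L2: P0=S P1=S  mem[L2]=50
3. P0: load  L5  bus=[BusRd]  L5: P0=S P1=I  mem[L5]=0
4. P1: load  L5  bus=[BusRd]  L5: P0=S P1=S  mem[L5]=0
5. P1: load  L2  bus=[-]  L2: P0=S P1=S  mem[L2]=50
6. P0: store L0 := 15  bus=[BusRdX]  L0: P0=M P1=I  mem[L0]=90
7. P0: load  L2  bus=[-]  L2: P0=S P1=S  mem[L2]=50
8. P1: store L2 := 20  bus=[BusRdX]  L2: P0=I P1=M  mem[L2]=50
9. P0: load  L3  bus=[BusRd]  L3: P0=S P1=I  mem[L3]=70
10. P0: store L4 := 93  bus=[BusRdX]  L4: P0=M P1=I  mem[L4]=40
11. P1: load  L0  bus=[BusRd,Flush]  L0: P0=S P1=S  mem[L0]=15
12. P1: store L2 := 70  bus=[-]  L2: P0=I P1=M  mem[L2]=50
13. P0: store L2 := 54  bus=[BusRdX,Flush]  L2: P0=M P1=I  mem[L2]=70
14. P1: load  L1  bus=[BusRd]  L1: P0=I P1=S  mem[L1]=60
15. P1: store L1 := 83  bus=[BusRdX]  L1: P0=I P1=M  mem[L1]=60

memory[L0] = 15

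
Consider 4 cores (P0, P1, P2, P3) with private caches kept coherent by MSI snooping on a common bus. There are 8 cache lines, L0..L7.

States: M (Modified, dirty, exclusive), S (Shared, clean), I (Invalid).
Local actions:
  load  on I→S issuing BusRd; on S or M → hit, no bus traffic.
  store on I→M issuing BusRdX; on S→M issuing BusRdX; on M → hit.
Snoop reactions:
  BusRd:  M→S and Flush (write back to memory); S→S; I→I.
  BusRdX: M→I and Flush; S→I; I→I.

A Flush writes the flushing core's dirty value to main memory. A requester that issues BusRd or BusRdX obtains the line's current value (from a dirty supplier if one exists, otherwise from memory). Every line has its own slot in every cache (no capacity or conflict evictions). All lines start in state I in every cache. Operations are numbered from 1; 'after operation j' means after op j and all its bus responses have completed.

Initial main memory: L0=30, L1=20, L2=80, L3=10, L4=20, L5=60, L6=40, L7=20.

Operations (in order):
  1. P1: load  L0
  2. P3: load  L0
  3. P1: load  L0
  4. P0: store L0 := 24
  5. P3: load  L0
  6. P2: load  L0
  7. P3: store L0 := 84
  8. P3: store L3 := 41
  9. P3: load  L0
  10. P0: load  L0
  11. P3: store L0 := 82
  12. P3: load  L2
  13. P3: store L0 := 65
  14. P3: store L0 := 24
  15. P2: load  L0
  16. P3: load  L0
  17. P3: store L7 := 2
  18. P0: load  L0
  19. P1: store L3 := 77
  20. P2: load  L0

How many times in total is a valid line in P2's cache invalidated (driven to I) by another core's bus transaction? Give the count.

invalidations = 1

1. P1: load  L0  bus=[BusRd]  L0: P0=I P1=S P2=I P3=I  mem[L0]=30
2. P3: load  L0  bus=[BusRd]  L0: P0=I P1=S P2=I P3=S  mem[L0]=30
3. P1: load  L0  bus=[-]  L0: P0=I P1=S P2=I P3=S  mem[L0]=30
4. P0: store L0 := 24  bus=[BusRdX]  L0: P0=M P1=I P2=I P3=I  mem[L0]=30
5. P3: load  L0  bus=[BusRd,Flush]  L0: P0=S P1=I P2=I P3=S  mem[L0]=24
6. P2: load  L0  bus=[BusRd]  L0: P0=S P1=I P2=S P3=S  mem[L0]=24
7. P3: store L0 := 84  bus=[BusRdX]  L0: P0=I P1=I P2=I P3=M  mem[L0]=24
8. P3: store L3 := 41  bus=[BusRdX]  L3: P0=I P1=I P2=I P3=M  mem[L3]=10
9. P3: load  L0  bus=[-]  L0: P0=I P1=I P2=I P3=M  mem[L0]=24
10. P0: load  L0  bus=[BusRd,Flush]  L0: P0=S P1=I P2=I P3=S  mem[L0]=84
11. P3: store L0 := 82  bus=[BusRdX]  L0: P0=I P1=I P2=I P3=M  mem[L0]=84
12. P3: load  L2  bus=[BusRd]  L2: P0=I P1=I P2=I P3=S  mem[L2]=80
13. P3: store L0 := 65  bus=[-]  L0: P0=I P1=I P2=I P3=M  mem[L0]=84
14. P3: store L0 := 24  bus=[-]  L0: P0=I P1=I P2=I P3=M  mem[L0]=84
15. P2: load  L0  bus=[BusRd,Flush]  L0: P0=I P1=I P2=S P3=S  mem[L0]=24
16. P3: load  L0  bus=[-]  L0: P0=I P1=I P2=S P3=S  mem[L0]=24
17. P3: store L7 := 2  bus=[BusRdX]  L7: P0=I P1=I P2=I P3=M  mem[L7]=20
18. P0: load  L0  bus=[BusRd]  L0: P0=S P1=I P2=S P3=S  mem[L0]=24
19. P1: store L3 := 77  bus=[BusRdX,Flush]  L3: P0=I P1=M P2=I P3=I  mem[L3]=41
20. P2: load  L0  bus=[-]  L0: P0=S P1=I P2=S P3=S  mem[L0]=24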